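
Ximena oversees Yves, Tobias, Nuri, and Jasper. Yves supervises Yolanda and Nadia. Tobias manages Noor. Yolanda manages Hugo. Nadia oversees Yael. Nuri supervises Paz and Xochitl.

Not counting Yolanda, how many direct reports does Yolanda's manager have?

1

Yolanda reports to Yves. Yves's other direct reports are Nadia — 1 peer.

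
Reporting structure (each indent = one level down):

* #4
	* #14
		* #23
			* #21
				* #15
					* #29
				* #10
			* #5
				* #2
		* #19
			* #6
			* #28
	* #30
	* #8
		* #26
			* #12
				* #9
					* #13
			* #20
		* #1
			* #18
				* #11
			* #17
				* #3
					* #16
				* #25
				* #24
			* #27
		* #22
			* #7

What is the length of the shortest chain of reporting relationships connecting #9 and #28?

7

#9 is 4 levels below #4, and #28 is 3 levels below #4 (their lowest common manager). The shortest path runs up from #9 to #4 and back down to #28: 4 + 3 = 7 links.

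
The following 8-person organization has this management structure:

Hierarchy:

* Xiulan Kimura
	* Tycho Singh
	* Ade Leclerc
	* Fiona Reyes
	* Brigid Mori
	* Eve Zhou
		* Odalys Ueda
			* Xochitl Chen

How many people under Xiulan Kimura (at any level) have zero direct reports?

The people in Xiulan Kimura's organization with no one reporting to them are Xochitl Chen, Brigid Mori, Fiona Reyes, Ade Leclerc, Tycho Singh. That is 5.

5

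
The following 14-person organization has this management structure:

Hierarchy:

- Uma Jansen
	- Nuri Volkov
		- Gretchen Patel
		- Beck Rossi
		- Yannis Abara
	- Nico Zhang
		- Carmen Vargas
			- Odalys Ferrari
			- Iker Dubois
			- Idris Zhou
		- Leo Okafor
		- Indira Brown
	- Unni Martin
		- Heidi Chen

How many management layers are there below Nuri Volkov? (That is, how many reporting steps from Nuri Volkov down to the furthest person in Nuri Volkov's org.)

The longest chain under Nuri Volkov runs Nuri Volkov → Yannis Abara, which is 1 level below Nuri Volkov.

1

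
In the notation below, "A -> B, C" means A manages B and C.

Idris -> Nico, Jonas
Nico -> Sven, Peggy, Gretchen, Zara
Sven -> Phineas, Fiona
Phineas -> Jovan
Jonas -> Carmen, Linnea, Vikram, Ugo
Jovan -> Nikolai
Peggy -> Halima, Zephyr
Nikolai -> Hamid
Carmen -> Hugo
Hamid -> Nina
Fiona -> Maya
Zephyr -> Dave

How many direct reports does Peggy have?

Peggy directly manages Halima, Zephyr. That is 2 direct reports.

2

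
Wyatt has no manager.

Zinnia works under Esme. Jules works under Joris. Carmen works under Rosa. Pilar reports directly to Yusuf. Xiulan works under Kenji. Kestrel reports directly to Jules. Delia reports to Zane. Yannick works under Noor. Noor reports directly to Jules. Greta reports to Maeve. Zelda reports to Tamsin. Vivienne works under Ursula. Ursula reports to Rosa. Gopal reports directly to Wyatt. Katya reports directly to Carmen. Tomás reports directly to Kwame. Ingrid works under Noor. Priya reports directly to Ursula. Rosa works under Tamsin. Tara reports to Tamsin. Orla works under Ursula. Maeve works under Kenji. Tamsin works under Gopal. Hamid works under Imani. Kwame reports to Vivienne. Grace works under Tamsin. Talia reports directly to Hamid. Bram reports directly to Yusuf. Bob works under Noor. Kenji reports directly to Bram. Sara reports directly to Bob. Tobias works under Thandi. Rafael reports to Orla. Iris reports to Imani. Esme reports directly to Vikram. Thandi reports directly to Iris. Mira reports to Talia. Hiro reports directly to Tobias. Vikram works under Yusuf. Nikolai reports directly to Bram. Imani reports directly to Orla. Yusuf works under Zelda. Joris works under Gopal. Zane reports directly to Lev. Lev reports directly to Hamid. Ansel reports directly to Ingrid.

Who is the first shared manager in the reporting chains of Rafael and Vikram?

Tamsin

Rafael's chain of managers is Orla, Ursula, Rosa, Tamsin, Gopal, Wyatt. Vikram's chain of managers is Yusuf, Zelda, Tamsin, Gopal, Wyatt. The first manager that appears in both chains is Tamsin.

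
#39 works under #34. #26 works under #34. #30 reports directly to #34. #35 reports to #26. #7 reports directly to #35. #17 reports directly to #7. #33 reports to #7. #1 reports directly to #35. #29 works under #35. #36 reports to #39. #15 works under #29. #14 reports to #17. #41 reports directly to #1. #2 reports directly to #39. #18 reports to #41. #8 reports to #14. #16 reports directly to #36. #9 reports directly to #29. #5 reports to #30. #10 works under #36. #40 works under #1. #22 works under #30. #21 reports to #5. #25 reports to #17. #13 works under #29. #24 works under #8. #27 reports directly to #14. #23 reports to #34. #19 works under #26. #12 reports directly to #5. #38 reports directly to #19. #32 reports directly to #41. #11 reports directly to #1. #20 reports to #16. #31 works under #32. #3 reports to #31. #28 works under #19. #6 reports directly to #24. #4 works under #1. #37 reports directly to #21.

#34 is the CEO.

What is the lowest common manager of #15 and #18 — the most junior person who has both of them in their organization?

#15's chain of managers is #29, #35, #26, #34. #18's chain of managers is #41, #1, #35, #26, #34. The first manager that appears in both chains is #35.

#35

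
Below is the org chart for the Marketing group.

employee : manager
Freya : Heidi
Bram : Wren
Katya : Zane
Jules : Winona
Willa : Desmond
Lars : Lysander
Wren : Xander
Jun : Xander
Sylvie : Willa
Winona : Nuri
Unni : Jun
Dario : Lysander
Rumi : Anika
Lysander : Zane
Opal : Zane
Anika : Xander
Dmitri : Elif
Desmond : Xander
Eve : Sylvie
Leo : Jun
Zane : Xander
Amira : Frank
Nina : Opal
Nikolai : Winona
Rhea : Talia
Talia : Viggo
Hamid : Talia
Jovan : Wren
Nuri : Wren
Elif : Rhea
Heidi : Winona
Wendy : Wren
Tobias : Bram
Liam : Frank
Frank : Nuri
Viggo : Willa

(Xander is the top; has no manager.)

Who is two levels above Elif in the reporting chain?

Talia

Elif reports to Rhea, and Rhea reports to Talia. So Elif's skip-level manager is Talia.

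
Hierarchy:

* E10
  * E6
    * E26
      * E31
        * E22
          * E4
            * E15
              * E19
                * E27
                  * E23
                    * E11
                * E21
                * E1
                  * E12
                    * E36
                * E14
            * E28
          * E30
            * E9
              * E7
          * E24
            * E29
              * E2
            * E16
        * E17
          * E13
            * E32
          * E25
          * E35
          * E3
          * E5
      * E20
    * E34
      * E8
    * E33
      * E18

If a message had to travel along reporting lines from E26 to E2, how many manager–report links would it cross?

5

E2 is in E26's organization: the chain from E2 up to E26 is E2 → E29 → E24 → E22 → E31 → E26, which is 5 links.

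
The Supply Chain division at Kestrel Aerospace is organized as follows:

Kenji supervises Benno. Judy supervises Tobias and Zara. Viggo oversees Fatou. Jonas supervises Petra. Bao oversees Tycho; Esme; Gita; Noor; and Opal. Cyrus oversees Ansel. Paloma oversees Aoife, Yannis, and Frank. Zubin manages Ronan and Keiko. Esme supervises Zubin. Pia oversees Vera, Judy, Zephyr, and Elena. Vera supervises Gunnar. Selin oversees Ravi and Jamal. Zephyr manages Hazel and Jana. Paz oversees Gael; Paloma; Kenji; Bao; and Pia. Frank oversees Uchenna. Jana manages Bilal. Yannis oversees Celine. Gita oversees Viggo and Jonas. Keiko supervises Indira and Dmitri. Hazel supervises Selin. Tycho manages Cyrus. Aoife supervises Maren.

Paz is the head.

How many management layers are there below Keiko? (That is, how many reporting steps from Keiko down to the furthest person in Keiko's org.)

The longest chain under Keiko runs Keiko → Dmitri, which is 1 level below Keiko.

1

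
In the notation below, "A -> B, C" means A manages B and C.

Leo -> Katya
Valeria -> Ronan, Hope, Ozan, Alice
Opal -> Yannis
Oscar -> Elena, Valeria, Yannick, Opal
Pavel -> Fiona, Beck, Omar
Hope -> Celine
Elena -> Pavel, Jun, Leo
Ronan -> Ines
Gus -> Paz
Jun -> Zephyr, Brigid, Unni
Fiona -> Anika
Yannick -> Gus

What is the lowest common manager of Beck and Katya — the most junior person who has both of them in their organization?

Beck's chain of managers is Pavel, Elena, Oscar. Katya's chain of managers is Leo, Elena, Oscar. The first manager that appears in both chains is Elena.

Elena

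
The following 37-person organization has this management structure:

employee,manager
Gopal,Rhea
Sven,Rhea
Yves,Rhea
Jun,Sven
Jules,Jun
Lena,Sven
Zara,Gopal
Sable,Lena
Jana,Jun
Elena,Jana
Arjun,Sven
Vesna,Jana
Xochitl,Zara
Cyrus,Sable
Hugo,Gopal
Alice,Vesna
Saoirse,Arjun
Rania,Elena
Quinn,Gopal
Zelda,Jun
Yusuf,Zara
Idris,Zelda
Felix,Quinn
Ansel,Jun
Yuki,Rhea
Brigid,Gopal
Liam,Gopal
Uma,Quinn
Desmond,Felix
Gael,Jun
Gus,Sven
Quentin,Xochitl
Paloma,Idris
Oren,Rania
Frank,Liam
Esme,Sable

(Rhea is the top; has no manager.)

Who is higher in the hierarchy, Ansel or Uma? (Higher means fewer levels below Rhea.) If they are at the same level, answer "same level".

Both Ansel and Uma are 3 levels below Rhea.

same level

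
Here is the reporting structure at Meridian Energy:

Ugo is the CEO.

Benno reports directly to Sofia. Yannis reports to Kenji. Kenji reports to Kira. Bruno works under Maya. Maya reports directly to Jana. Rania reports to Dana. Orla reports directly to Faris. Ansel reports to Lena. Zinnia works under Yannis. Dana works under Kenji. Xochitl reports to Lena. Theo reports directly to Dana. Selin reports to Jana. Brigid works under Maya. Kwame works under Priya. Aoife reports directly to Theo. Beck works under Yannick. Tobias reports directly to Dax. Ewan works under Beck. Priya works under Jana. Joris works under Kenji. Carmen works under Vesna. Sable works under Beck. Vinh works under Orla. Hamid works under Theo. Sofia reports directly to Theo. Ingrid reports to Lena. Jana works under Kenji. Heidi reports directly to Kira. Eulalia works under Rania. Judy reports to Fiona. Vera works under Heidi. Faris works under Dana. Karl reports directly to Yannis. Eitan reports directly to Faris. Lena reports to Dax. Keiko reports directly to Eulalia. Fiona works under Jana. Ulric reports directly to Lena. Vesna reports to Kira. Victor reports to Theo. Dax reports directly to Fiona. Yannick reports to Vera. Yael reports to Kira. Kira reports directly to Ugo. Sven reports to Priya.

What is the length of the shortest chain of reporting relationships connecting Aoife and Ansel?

Aoife is 3 levels below Kenji, and Ansel is 5 levels below Kenji (their lowest common manager). The shortest path runs up from Aoife to Kenji and back down to Ansel: 3 + 5 = 8 links.

8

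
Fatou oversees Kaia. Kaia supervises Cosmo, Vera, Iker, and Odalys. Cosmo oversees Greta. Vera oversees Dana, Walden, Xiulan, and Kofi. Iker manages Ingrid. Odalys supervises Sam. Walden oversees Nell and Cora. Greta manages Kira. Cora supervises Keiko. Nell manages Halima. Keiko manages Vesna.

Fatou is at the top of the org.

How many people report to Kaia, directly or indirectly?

Kaia directly manages Cosmo, Vera, Iker, Odalys. Under Cosmo: Greta, Kira (2). Under Vera: Xiulan, Kofi, Dana, Walden, Nell, Halima, Cora, Keiko, Vesna (9). Under Iker: Ingrid (1). Under Odalys: Sam (1). So Kaia's organization is 4 direct reports plus everyone under them: 3 + 10 + 2 + 2 = 17.

17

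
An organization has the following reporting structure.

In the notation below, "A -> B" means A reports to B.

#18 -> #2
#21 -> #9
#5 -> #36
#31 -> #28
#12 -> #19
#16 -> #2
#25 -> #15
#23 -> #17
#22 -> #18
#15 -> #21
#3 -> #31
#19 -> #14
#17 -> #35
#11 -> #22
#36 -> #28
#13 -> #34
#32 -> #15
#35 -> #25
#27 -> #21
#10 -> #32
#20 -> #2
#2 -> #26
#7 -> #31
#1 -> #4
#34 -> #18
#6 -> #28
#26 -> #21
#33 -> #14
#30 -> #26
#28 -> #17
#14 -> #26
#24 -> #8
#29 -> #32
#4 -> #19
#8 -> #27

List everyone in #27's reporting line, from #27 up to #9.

#27 -> #21 -> #9

#27 reports to #21. #21 reports to #9. #9 is at the top.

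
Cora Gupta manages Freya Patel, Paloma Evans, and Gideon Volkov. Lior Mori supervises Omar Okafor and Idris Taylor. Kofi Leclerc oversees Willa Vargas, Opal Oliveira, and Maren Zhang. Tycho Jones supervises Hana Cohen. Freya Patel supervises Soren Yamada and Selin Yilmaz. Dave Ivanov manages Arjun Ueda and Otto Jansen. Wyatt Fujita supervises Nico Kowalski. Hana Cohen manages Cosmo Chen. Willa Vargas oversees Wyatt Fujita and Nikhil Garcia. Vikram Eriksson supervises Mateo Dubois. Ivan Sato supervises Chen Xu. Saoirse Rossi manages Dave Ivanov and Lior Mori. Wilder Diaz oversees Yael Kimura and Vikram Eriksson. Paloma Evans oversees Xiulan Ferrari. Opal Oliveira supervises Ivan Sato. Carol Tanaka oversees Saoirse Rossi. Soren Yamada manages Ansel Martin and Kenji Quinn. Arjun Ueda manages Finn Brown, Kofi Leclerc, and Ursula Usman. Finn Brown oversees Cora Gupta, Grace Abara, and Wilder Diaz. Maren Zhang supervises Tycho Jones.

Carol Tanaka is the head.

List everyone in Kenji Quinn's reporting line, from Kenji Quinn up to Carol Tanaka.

Kenji Quinn reports to Soren Yamada. Soren Yamada reports to Freya Patel. Freya Patel reports to Cora Gupta. Cora Gupta reports to Finn Brown. Finn Brown reports to Arjun Ueda. Arjun Ueda reports to Dave Ivanov. Dave Ivanov reports to Saoirse Rossi. Saoirse Rossi reports to Carol Tanaka. Carol Tanaka is at the top.

Kenji Quinn -> Soren Yamada -> Freya Patel -> Cora Gupta -> Finn Brown -> Arjun Ueda -> Dave Ivanov -> Saoirse Rossi -> Carol Tanaka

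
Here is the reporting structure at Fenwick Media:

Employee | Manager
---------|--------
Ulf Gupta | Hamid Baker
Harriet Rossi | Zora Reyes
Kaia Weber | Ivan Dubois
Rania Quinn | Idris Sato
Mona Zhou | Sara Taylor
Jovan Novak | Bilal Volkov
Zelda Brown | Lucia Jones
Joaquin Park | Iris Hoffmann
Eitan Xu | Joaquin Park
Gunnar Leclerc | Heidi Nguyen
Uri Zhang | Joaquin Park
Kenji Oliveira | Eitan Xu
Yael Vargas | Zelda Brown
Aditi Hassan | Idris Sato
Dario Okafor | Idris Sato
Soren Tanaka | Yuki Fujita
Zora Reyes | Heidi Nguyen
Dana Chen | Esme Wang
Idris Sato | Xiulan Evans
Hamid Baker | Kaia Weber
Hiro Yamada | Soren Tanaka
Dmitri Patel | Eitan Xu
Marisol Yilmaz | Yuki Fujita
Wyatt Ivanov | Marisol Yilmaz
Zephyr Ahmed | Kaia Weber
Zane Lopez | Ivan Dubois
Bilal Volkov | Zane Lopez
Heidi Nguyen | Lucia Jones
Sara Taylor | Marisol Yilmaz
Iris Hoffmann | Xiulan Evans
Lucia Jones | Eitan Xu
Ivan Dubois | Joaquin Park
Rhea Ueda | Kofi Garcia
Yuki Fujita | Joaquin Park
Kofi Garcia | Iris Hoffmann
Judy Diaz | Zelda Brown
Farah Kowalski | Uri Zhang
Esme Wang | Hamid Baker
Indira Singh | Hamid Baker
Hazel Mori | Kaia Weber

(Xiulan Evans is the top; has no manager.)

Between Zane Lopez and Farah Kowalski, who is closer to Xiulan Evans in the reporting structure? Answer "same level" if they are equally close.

Both Zane Lopez and Farah Kowalski are 4 levels below Xiulan Evans.

same level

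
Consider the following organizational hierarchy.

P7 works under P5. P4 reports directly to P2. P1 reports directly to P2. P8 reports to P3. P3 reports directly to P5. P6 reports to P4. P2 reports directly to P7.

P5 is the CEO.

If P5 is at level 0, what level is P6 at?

4

Chain from P6 up to P5: P6 → P4 → P2 → P7 → P5. That is 4 steps up, so P6 is 4 levels below P5.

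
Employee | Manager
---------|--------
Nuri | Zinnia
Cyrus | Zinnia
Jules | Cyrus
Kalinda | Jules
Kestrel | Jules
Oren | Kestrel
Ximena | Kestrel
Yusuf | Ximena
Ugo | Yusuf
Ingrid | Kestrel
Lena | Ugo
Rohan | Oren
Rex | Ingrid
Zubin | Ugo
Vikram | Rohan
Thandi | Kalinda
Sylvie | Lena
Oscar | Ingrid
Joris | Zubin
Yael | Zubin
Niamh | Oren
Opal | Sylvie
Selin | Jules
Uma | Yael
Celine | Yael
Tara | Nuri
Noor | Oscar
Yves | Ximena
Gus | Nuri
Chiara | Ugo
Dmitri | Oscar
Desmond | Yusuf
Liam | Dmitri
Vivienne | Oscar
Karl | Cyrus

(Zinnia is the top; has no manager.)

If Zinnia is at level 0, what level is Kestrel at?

Chain from Kestrel up to Zinnia: Kestrel → Jules → Cyrus → Zinnia. That is 3 steps up, so Kestrel is 3 levels below Zinnia.

3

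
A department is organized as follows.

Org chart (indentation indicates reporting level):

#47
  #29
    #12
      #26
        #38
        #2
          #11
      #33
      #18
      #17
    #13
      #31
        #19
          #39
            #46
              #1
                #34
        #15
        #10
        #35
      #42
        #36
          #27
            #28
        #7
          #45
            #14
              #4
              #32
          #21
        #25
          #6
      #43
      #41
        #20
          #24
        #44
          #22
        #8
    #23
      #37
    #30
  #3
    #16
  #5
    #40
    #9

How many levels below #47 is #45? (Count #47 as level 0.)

Chain from #45 up to #47: #45 → #7 → #42 → #13 → #29 → #47. That is 5 steps up, so #45 is 5 levels below #47.

5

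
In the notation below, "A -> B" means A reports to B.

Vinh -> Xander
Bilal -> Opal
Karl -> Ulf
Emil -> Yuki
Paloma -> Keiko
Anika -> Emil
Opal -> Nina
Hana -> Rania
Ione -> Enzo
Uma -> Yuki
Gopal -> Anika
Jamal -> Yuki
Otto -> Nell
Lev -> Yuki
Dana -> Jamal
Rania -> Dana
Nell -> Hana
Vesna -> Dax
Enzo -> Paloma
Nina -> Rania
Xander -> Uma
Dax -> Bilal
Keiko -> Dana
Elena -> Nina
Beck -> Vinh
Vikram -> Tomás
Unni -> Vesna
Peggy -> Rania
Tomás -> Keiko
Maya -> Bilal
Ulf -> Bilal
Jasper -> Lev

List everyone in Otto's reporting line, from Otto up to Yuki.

Otto -> Nell -> Hana -> Rania -> Dana -> Jamal -> Yuki

Otto reports to Nell. Nell reports to Hana. Hana reports to Rania. Rania reports to Dana. Dana reports to Jamal. Jamal reports to Yuki. Yuki is at the top.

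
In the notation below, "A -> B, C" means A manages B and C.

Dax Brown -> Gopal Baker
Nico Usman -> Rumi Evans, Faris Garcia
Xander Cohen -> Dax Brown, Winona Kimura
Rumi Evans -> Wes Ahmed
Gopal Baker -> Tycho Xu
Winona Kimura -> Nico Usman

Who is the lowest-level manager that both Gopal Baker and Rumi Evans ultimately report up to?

Gopal Baker's chain of managers is Dax Brown, Xander Cohen. Rumi Evans's chain of managers is Nico Usman, Winona Kimura, Xander Cohen. The first manager that appears in both chains is Xander Cohen.

Xander Cohen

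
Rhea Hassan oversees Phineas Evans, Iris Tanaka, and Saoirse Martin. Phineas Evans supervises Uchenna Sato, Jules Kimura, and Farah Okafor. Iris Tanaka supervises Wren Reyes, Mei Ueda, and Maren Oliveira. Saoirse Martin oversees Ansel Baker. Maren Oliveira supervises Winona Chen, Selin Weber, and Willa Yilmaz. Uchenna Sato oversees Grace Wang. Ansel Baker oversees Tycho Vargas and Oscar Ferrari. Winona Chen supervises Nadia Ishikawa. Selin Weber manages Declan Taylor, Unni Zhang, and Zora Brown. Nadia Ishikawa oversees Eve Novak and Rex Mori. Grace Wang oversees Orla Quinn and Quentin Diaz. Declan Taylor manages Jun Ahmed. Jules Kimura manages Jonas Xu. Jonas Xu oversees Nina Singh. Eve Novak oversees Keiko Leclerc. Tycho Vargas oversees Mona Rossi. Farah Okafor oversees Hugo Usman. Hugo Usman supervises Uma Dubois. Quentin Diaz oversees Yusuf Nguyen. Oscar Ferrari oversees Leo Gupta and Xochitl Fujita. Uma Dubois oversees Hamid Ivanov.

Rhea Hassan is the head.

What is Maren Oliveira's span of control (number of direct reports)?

3

Maren Oliveira directly manages Winona Chen, Selin Weber, Willa Yilmaz. That is 3 direct reports.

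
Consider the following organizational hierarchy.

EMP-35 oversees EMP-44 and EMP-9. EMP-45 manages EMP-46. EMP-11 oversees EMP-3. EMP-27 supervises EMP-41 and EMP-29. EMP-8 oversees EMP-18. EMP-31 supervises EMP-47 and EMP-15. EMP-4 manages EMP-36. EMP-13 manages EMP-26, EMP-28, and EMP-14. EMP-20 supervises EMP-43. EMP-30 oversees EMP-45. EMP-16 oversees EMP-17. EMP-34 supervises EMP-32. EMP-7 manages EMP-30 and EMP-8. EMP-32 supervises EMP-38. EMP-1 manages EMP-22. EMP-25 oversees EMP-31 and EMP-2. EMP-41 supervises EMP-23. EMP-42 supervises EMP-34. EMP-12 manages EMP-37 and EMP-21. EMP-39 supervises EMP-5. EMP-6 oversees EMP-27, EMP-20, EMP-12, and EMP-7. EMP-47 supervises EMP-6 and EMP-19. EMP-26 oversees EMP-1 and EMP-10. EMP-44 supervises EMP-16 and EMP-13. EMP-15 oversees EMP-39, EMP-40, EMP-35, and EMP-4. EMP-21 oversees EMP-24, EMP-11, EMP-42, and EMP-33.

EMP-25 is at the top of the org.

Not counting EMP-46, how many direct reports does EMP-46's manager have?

EMP-46 reports to EMP-45, and EMP-45 has no other direct reports. EMP-46 has 0 peers.

0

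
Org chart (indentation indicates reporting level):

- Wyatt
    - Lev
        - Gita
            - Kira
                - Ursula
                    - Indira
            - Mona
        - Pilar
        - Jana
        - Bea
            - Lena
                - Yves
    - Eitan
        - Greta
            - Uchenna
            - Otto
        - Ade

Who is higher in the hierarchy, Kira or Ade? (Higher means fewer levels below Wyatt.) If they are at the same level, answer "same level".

Kira is 3 levels below Wyatt; Ade is 2. Ade is higher.

Ade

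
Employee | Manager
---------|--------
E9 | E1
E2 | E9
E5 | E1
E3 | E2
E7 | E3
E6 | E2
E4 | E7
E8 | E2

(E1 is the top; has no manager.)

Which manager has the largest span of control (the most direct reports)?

Direct-report counts: E1 has 2; E9 has 1; E2 has 3; E3 has 1; E7 has 1. The largest is 3, held by E2.

E2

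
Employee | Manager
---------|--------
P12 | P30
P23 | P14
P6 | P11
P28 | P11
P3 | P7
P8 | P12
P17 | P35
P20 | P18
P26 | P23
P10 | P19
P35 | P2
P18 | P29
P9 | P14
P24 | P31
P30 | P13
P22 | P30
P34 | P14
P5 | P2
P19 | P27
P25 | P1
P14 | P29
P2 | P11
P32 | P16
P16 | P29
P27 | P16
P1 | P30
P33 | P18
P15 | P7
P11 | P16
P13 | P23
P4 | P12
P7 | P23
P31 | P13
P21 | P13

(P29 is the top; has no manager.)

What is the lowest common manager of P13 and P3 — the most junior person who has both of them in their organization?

P23

P13's chain of managers is P23, P14, P29. P3's chain of managers is P7, P23, P14, P29. The first manager that appears in both chains is P23.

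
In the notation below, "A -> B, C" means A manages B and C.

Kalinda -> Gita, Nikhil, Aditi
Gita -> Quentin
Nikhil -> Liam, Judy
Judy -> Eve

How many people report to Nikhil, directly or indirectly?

3

Nikhil directly manages Liam, Judy. Liam has no reports. Under Judy: Eve (1). So Nikhil's organization is 2 direct reports plus everyone under them: 1 + 2 = 3.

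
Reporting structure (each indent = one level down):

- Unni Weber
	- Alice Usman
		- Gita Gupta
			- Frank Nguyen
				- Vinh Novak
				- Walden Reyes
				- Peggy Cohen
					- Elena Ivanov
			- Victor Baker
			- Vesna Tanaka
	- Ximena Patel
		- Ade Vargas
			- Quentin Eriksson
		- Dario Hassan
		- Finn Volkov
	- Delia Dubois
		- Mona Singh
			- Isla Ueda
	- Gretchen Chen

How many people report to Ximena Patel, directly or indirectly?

Ximena Patel directly manages Ade Vargas, Dario Hassan, Finn Volkov. Under Ade Vargas: Quentin Eriksson (1). Dario Hassan has no reports. Finn Volkov has no reports. So Ximena Patel's organization is 3 direct reports plus everyone under them: 2 + 1 + 1 = 4.

4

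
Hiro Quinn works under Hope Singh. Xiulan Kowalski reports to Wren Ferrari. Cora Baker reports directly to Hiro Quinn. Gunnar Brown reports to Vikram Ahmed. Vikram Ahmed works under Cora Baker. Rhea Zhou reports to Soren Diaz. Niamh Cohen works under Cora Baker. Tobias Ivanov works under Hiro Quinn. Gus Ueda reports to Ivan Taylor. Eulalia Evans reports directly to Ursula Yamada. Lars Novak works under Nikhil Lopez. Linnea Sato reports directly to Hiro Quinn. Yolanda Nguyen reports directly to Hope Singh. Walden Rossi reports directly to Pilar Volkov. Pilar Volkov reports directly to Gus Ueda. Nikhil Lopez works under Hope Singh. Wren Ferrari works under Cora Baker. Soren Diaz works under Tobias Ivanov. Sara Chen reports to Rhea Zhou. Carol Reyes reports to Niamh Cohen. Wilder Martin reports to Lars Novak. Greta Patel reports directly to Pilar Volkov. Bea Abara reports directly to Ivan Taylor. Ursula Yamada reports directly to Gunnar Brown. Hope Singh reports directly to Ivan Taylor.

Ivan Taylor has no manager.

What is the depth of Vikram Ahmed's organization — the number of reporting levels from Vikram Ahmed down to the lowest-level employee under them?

3

The longest chain under Vikram Ahmed runs Vikram Ahmed → Gunnar Brown → Ursula Yamada → Eulalia Evans, which is 3 levels below Vikram Ahmed.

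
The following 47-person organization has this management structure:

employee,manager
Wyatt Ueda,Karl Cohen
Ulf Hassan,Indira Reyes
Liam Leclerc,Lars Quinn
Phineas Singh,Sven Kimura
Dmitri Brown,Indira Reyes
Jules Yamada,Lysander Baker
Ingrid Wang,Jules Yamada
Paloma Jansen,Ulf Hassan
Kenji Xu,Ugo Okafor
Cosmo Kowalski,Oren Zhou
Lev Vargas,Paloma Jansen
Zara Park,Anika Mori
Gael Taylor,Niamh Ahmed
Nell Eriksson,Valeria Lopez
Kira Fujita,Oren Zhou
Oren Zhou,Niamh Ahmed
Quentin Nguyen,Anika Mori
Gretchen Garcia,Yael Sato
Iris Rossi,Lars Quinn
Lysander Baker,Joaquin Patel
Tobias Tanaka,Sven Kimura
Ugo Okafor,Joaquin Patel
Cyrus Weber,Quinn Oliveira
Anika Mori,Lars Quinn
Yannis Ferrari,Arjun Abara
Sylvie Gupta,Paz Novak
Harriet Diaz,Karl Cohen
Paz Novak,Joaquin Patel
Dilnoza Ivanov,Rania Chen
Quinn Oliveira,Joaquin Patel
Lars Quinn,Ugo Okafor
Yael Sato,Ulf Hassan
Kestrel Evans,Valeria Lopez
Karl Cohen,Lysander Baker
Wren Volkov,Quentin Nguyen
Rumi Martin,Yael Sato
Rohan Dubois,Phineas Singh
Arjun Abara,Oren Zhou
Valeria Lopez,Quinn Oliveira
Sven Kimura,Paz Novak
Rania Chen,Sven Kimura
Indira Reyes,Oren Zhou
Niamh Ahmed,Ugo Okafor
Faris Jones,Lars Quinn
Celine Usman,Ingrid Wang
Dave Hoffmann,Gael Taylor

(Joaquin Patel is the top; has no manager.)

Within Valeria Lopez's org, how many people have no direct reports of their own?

The people in Valeria Lopez's organization with no one reporting to them are Nell Eriksson, Kestrel Evans. That is 2.

2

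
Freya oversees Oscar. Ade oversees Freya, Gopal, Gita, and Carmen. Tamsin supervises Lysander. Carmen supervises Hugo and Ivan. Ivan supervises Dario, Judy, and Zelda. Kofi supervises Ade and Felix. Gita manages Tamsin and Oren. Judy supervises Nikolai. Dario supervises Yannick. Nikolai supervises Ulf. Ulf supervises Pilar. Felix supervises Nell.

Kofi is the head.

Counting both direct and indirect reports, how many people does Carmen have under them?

9

Carmen directly manages Ivan, Hugo. Under Ivan: Zelda, Judy, Nikolai, Ulf, Pilar, Dario, Yannick (7). Hugo has no reports. So Carmen's organization is 2 direct reports plus everyone under them: 8 + 1 = 9.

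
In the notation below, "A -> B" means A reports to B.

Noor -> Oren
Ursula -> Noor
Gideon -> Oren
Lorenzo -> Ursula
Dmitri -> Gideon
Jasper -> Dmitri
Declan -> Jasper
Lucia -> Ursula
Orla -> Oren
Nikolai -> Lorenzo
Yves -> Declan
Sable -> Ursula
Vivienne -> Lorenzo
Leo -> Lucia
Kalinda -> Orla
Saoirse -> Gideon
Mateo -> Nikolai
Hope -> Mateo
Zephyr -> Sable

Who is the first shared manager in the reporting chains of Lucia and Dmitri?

Oren

Lucia's chain of managers is Ursula, Noor, Oren. Dmitri's chain of managers is Gideon, Oren. The first manager that appears in both chains is Oren.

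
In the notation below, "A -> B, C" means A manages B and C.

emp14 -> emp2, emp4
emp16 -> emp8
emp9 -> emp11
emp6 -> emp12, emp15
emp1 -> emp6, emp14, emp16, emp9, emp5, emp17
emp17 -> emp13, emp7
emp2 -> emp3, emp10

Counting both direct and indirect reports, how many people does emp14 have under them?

4

emp14 directly manages emp2, emp4. Under emp2: emp10, emp3 (2). emp4 has no reports. So emp14's organization is 2 direct reports plus everyone under them: 3 + 1 = 4.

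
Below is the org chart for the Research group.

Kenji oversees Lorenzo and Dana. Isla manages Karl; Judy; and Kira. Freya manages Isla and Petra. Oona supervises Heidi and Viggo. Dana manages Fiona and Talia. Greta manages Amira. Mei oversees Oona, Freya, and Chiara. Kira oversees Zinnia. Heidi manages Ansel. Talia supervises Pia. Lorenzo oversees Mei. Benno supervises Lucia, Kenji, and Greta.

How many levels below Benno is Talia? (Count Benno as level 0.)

3

Chain from Talia up to Benno: Talia → Dana → Kenji → Benno. That is 3 steps up, so Talia is 3 levels below Benno.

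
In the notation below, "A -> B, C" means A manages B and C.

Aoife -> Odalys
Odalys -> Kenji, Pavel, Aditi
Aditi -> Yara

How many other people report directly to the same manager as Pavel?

Pavel reports to Odalys. Odalys's other direct reports are Kenji, Aditi — 2 peers.

2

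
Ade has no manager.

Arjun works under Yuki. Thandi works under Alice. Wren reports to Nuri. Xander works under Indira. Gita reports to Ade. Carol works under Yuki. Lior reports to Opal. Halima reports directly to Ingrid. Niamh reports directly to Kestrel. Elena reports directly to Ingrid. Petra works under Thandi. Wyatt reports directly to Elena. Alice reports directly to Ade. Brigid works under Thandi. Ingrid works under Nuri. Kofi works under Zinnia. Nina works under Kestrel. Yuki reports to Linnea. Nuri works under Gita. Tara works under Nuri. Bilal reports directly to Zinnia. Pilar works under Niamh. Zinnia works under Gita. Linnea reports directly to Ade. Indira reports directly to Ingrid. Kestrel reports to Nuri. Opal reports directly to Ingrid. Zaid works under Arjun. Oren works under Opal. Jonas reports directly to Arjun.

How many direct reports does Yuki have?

Yuki directly manages Arjun, Carol. That is 2 direct reports.

2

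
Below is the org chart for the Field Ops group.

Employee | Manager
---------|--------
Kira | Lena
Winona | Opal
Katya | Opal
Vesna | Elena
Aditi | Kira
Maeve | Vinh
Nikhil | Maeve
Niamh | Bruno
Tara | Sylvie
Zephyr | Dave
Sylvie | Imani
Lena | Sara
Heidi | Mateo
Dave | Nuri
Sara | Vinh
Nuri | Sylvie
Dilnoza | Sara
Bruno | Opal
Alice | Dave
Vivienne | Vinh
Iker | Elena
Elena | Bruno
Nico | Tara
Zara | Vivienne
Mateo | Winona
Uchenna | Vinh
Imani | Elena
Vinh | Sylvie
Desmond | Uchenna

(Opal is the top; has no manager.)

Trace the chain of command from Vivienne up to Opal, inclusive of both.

Vivienne reports to Vinh. Vinh reports to Sylvie. Sylvie reports to Imani. Imani reports to Elena. Elena reports to Bruno. Bruno reports to Opal. Opal is at the top.

Vivienne -> Vinh -> Sylvie -> Imani -> Elena -> Bruno -> Opal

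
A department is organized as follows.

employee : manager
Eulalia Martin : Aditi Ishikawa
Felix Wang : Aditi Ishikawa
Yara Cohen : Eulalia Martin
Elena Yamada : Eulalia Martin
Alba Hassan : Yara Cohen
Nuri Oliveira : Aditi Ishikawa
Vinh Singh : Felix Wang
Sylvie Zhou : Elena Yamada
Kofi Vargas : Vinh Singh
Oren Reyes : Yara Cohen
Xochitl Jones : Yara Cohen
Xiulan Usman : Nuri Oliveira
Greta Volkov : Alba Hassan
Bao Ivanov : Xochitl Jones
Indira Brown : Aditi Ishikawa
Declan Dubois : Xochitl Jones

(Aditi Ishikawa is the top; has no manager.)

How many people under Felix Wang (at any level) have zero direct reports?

The only person in Felix Wang's organization with no one reporting to them is Kofi Vargas. That is 1.

1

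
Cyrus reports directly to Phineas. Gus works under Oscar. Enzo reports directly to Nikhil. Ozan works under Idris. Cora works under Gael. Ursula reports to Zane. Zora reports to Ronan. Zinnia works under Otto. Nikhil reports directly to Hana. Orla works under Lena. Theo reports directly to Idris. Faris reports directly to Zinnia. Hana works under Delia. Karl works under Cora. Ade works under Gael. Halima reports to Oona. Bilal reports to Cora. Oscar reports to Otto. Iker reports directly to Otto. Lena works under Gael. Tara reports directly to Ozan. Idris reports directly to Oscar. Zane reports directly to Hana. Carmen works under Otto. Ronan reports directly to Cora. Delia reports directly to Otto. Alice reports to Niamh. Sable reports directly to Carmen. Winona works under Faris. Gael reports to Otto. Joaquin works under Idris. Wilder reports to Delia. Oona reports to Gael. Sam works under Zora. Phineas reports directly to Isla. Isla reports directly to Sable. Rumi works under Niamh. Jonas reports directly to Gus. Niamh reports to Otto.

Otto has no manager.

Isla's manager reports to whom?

Carmen

Isla reports to Sable, and Sable reports to Carmen. So Isla's skip-level manager is Carmen.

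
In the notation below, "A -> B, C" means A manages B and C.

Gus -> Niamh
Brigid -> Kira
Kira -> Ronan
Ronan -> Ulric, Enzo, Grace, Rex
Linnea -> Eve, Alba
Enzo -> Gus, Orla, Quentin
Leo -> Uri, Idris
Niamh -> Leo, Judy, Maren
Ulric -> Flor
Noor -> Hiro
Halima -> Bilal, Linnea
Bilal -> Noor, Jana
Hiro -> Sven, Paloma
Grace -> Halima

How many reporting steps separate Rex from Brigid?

3

Chain from Rex up to Brigid: Rex → Ronan → Kira → Brigid. That is 3 steps up, so Rex is 3 levels below Brigid.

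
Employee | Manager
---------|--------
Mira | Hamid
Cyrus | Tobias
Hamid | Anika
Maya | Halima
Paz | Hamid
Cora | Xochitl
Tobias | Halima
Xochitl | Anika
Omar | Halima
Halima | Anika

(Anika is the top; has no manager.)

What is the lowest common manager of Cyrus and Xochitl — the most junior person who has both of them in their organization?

Cyrus's chain of managers is Tobias, Halima, Anika. Xochitl's chain of managers is Anika. The first manager that appears in both chains is Anika.

Anika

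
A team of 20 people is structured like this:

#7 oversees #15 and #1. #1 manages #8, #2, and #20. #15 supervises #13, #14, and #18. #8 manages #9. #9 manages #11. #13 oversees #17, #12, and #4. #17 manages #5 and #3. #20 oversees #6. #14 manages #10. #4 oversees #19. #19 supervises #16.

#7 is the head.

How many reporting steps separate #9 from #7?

3

Chain from #9 up to #7: #9 → #8 → #1 → #7. That is 3 steps up, so #9 is 3 levels below #7.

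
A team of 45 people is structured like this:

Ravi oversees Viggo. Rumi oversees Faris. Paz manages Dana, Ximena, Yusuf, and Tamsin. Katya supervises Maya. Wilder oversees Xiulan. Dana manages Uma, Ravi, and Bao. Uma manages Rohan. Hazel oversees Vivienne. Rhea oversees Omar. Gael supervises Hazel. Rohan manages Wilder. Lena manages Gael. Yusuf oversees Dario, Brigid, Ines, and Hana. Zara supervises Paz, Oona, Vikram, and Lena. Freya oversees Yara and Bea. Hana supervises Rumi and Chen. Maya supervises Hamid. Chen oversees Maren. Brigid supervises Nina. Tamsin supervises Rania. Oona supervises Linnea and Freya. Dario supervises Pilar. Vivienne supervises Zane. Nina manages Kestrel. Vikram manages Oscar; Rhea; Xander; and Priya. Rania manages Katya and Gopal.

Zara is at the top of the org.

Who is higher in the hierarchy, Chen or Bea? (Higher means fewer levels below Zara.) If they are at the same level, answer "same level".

Chen is 4 levels below Zara; Bea is 3. Bea is higher.

Bea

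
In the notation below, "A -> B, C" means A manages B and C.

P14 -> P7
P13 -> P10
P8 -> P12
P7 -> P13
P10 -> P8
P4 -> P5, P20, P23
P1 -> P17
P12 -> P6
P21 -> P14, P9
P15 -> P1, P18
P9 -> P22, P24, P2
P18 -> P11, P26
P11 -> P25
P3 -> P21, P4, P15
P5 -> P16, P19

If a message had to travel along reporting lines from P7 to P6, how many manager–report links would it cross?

P6 is in P7's organization: the chain from P6 up to P7 is P6 → P12 → P8 → P10 → P13 → P7, which is 5 links.

5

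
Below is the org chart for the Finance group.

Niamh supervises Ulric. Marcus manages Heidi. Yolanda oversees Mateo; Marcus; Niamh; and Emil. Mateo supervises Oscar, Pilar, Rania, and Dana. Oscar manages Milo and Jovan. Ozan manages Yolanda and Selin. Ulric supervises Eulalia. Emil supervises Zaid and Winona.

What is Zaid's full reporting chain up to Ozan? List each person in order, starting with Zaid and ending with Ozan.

Zaid -> Emil -> Yolanda -> Ozan

Zaid reports to Emil. Emil reports to Yolanda. Yolanda reports to Ozan. Ozan is at the top.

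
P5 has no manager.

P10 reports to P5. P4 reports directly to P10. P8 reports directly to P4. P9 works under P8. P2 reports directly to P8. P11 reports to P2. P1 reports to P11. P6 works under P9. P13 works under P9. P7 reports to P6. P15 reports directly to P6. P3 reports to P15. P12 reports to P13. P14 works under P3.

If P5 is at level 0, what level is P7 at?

6

Chain from P7 up to P5: P7 → P6 → P9 → P8 → P4 → P10 → P5. That is 6 steps up, so P7 is 6 levels below P5.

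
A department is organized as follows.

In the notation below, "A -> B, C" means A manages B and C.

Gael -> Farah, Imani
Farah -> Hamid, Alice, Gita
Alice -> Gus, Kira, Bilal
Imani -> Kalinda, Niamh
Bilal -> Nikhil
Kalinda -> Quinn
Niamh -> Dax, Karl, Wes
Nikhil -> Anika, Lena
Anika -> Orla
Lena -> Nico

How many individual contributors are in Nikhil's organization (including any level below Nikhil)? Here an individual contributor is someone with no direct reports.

The people in Nikhil's organization with no one reporting to them are Nico, Orla. That is 2.

2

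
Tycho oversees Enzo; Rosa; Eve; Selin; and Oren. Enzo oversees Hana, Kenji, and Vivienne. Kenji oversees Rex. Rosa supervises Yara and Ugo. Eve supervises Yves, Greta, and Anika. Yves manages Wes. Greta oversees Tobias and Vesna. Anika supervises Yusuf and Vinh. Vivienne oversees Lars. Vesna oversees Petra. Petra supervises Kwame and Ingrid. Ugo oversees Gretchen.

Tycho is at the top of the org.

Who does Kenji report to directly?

Kenji reports directly to Enzo.

Enzo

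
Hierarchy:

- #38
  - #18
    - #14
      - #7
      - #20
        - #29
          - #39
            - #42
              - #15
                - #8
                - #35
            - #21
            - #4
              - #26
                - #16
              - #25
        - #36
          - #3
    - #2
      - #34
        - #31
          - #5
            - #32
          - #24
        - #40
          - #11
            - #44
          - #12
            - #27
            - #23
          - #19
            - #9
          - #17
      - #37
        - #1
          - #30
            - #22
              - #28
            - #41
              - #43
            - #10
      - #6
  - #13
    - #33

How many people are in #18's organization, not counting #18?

40

#18 directly manages #14, #2. Under #14: #20, #36, #3, #29, #39, #4, #25, #26, #16, #21, #42, #15, #35, #8, #7 (15). Under #2: #6, #37, #1, #30, #10, #41, #43, #22, #28, #34, #40, #17, #19, #9, #12, #23, #27, #11, #44, #31, #24, #5, #32 (23). So #18's organization is 2 direct reports plus everyone under them: 16 + 24 = 40.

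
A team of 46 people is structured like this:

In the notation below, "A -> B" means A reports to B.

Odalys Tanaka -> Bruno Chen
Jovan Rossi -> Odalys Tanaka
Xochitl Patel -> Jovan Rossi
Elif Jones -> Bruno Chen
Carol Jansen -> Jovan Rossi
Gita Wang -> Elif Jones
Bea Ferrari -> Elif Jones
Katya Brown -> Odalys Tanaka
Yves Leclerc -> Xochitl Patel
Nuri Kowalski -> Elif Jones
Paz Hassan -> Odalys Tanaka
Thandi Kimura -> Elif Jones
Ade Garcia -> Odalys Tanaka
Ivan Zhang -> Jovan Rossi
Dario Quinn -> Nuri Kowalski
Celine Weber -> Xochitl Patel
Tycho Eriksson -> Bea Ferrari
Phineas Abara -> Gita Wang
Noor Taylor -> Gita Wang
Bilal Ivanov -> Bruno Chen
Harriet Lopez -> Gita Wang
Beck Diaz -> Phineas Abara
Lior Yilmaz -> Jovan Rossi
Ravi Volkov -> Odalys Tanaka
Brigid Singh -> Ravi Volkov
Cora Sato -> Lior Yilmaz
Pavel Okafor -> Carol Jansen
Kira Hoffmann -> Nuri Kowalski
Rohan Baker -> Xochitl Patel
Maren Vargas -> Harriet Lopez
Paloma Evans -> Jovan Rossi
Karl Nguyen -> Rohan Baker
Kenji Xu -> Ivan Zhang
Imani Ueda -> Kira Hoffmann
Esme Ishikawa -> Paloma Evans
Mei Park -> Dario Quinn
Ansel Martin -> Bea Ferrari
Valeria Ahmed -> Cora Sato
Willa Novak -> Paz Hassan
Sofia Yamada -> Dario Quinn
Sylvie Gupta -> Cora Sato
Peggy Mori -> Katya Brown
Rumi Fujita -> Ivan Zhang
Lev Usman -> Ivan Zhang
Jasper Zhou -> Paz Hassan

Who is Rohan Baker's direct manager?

Xochitl Patel

Rohan Baker reports directly to Xochitl Patel.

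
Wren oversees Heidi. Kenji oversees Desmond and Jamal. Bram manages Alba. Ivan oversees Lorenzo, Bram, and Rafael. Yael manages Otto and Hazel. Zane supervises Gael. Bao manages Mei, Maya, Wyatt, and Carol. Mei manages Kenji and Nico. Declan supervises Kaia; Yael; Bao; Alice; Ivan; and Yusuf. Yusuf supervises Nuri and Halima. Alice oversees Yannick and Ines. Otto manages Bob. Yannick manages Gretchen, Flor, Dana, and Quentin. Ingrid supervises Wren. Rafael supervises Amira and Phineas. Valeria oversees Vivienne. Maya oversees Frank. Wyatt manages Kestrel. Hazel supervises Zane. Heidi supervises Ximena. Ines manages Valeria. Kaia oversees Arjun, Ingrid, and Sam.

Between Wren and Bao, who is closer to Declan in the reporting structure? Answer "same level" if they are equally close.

Bao

Wren is 3 levels below Declan; Bao is 1. Bao is higher.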